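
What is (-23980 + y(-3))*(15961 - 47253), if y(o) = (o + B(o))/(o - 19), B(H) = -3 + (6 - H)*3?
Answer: 8254532326/11 ≈ 7.5041e+8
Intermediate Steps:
B(H) = 15 - 3*H (B(H) = -3 + (18 - 3*H) = 15 - 3*H)
y(o) = (15 - 2*o)/(-19 + o) (y(o) = (o + (15 - 3*o))/(o - 19) = (15 - 2*o)/(-19 + o))
(-23980 + y(-3))*(15961 - 47253) = (-23980 + (15 - 2*(-3))/(-19 - 3))*(15961 - 47253) = (-23980 + (15 + 6)/(-22))*(-31292) = (-23980 - 1/22*21)*(-31292) = (-23980 - 21/22)*(-31292) = -527581/22*(-31292) = 8254532326/11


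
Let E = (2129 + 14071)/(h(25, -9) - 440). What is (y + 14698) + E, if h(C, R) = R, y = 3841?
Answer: 8307811/449 ≈ 18503.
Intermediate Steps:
E = -16200/449 (E = (2129 + 14071)/(-9 - 440) = 16200/(-449) = 16200*(-1/449) = -16200/449 ≈ -36.080)
(y + 14698) + E = (3841 + 14698) - 16200/449 = 18539 - 16200/449 = 8307811/449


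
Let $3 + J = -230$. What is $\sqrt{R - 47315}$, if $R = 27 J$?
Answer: $7 i \sqrt{1094} \approx 231.53 i$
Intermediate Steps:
$J = -233$ ($J = -3 - 230 = -233$)
$R = -6291$ ($R = 27 \left(-233\right) = -6291$)
$\sqrt{R - 47315} = \sqrt{-6291 - 47315} = \sqrt{-53606} = 7 i \sqrt{1094}$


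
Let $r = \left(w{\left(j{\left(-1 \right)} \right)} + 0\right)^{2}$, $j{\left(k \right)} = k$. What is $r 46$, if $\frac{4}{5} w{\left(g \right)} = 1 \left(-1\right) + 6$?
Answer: $\frac{14375}{8} \approx 1796.9$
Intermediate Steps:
$w{\left(g \right)} = \frac{25}{4}$ ($w{\left(g \right)} = \frac{5 \left(1 \left(-1\right) + 6\right)}{4} = \frac{5 \left(-1 + 6\right)}{4} = \frac{5}{4} \cdot 5 = \frac{25}{4}$)
$r = \frac{625}{16}$ ($r = \left(\frac{25}{4} + 0\right)^{2} = \left(\frac{25}{4}\right)^{2} = \frac{625}{16} \approx 39.063$)
$r 46 = \frac{625}{16} \cdot 46 = \frac{14375}{8}$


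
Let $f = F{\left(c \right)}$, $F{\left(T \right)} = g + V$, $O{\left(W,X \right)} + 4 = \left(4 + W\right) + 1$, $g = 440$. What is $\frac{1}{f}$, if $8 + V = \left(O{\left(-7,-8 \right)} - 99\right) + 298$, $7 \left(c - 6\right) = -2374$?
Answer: $\frac{1}{625} \approx 0.0016$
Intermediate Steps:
$c = - \frac{2332}{7}$ ($c = 6 + \frac{1}{7} \left(-2374\right) = 6 - \frac{2374}{7} = - \frac{2332}{7} \approx -333.14$)
$O{\left(W,X \right)} = 1 + W$ ($O{\left(W,X \right)} = -4 + \left(\left(4 + W\right) + 1\right) = -4 + \left(5 + W\right) = 1 + W$)
$V = 185$ ($V = -8 + \left(\left(\left(1 - 7\right) - 99\right) + 298\right) = -8 + \left(\left(-6 - 99\right) + 298\right) = -8 + \left(-105 + 298\right) = -8 + 193 = 185$)
$F{\left(T \right)} = 625$ ($F{\left(T \right)} = 440 + 185 = 625$)
$f = 625$
$\frac{1}{f} = \frac{1}{625}$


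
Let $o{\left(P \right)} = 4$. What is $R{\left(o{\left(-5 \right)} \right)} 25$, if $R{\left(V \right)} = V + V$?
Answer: $200$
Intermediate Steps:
$R{\left(V \right)} = 2 V$
$R{\left(o{\left(-5 \right)} \right)} 25 = 2 \cdot 4 \cdot 25 = 8 \cdot 25 = 200$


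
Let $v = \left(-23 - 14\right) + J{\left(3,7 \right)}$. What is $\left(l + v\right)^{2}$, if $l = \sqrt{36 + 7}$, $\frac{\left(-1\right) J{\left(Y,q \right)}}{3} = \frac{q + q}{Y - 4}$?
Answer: $68 + 10 \sqrt{43} \approx 133.57$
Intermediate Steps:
$J{\left(Y,q \right)} = - \frac{6 q}{-4 + Y}$ ($J{\left(Y,q \right)} = - 3 \frac{q + q}{Y - 4} = - 3 \frac{2 q}{-4 + Y} = - \frac{6 q}{-4 + Y}$)
$l = \sqrt{43} \approx 6.5574$
$v = 5$ ($v = \left(-23 - 14\right) - \frac{42}{-4 + 3} = -37 - \frac{42}{-1} = -37 - 42 \left(-1\right) = -37 + 42 = 5$)
$\left(l + v\right)^{2} = \left(\sqrt{43} + 5\right)^{2} = \left(5 + \sqrt{43}\right)^{2}$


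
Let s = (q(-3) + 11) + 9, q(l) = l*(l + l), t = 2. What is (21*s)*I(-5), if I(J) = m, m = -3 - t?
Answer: -3990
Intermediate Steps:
q(l) = 2*l² (q(l) = l*(2*l) = 2*l²)
s = 38 (s = (2*(-3)² + 11) + 9 = (2*9 + 11) + 9 = (18 + 11) + 9 = 29 + 9 = 38)
m = -5 (m = -3 - 1*2 = -3 - 2 = -5)
I(J) = -5
(21*s)*I(-5) = (21*38)*(-5) = 798*(-5) = -3990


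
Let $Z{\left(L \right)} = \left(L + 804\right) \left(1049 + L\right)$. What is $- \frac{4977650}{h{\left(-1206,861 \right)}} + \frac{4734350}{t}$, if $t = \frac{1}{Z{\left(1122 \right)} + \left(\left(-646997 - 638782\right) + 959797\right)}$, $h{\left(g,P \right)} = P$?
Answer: $\frac{15715525233499750}{861} \approx 1.8253 \cdot 10^{13}$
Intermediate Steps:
$Z{\left(L \right)} = \left(804 + L\right) \left(1049 + L\right)$
$t = \frac{1}{3855364}$ ($t = \frac{1}{\left(843396 + 1122^{2} + 1853 \cdot 1122\right) + \left(\left(-646997 - 638782\right) + 959797\right)} = \frac{1}{\left(843396 + 1258884 + 2079066\right) + \left(-1285779 + 959797\right)} = \frac{1}{4181346 - 325982} = \frac{1}{3855364} \approx 2.5938 \cdot 10^{-7}$)
$- \frac{4977650}{h{\left(-1206,861 \right)}} + \frac{4734350}{t} = - \frac{4977650}{861} + 4734350 \frac{1}{\frac{1}{3855364}} = \left(-4977650\right) \frac{1}{861} + 4734350 \cdot 3855364 = - \frac{4977650}{861} + 18252642553400 = \frac{15715525233499750}{861}$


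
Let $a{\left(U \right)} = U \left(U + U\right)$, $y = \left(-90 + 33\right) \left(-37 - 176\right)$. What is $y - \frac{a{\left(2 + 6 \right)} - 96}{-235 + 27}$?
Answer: $\frac{157835}{13} \approx 12141.0$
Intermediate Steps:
$y = 12141$ ($y = - 57 \left(-37 - 176\right) = \left(-57\right) \left(-213\right) = 12141$)
$a{\left(U \right)} = 2 U^{2}$ ($a{\left(U \right)} = U 2 U = 2 U^{2}$)
$y - \frac{a{\left(2 + 6 \right)} - 96}{-235 + 27} = 12141 - \frac{2 \left(2 + 6\right)^{2} - 96}{-235 + 27} = 12141 - \frac{2 \cdot 8^{2} - 96}{-208} = 12141 - \left(2 \cdot 64 - 96\right) \left(- \frac{1}{208}\right) = 12141 - \left(128 - 96\right) \left(- \frac{1}{208}\right) = 12141 - 32 \left(- \frac{1}{208}\right) = 12141 - - \frac{2}{13} = 12141 + \frac{2}{13} = \frac{157835}{13}$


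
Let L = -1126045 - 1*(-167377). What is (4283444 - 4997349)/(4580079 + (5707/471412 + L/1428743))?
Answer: -480834003886287980/3084804570458531249 ≈ -0.15587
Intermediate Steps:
L = -958668 (L = -1126045 + 167377 = -958668)
(4283444 - 4997349)/(4580079 + (5707/471412 + L/1428743)) = (4283444 - 4997349)/(4580079 + (5707/471412 - 958668/1428743)) = -713905/(4580079 + (5707*(1/471412) - 958668*1/1428743)) = -713905/(4580079 + (5707/471412 - 958668/1428743)) = -713905/(4580079 - 443773762915/673526595116) = -713905/3084804570458531249/673526595116 = -713905*673526595116/3084804570458531249 = -480834003886287980/3084804570458531249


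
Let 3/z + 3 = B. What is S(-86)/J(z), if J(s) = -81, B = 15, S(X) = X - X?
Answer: 0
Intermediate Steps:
S(X) = 0
z = 1/4 (z = 3/(-3 + 15) = 3/12 = 3*(1/12) = 1/4 ≈ 0.25000)
S(-86)/J(z) = 0/(-81) = 0*(-1/81) = 0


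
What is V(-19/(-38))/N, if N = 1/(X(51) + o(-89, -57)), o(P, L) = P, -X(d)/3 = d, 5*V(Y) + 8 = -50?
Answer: 14036/5 ≈ 2807.2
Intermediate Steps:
V(Y) = -58/5 (V(Y) = -8/5 + (⅕)*(-50) = -8/5 - 10 = -58/5)
X(d) = -3*d
N = -1/242 (N = 1/(-3*51 - 89) = 1/(-153 - 89) = 1/(-242) = -1/242 ≈ -0.0041322)
V(-19/(-38))/N = -58/(5*(-1/242)) = -58/5*(-242) = 14036/5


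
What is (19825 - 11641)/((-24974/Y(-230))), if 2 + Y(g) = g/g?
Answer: 4092/12487 ≈ 0.32770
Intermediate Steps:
Y(g) = -1 (Y(g) = -2 + g/g = -2 + 1 = -1)
(19825 - 11641)/((-24974/Y(-230))) = (19825 - 11641)/((-24974/(-1))) = 8184/((-24974*(-1))) = 8184/24974 = 8184*(1/24974) = 4092/12487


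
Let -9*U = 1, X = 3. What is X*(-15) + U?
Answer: -406/9 ≈ -45.111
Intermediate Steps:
U = -1/9 (U = -1/9*1 = -1/9 ≈ -0.11111)
X*(-15) + U = 3*(-15) - 1/9 = -45 - 1/9 = -406/9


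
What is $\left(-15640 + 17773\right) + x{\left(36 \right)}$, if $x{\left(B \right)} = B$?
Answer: $2169$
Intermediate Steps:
$\left(-15640 + 17773\right) + x{\left(36 \right)} = \left(-15640 + 17773\right) + 36 = 2133 + 36 = 2169$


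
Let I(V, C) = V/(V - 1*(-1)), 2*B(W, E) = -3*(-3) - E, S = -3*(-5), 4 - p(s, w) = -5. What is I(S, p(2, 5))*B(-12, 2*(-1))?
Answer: 165/32 ≈ 5.1563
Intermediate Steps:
p(s, w) = 9 (p(s, w) = 4 - 1*(-5) = 4 + 5 = 9)
S = 15
B(W, E) = 9/2 - E/2 (B(W, E) = (-3*(-3) - E)/2 = (9 - E)/2 = 9/2 - E/2)
I(V, C) = V/(1 + V) (I(V, C) = V/(V + 1) = V/(1 + V))
I(S, p(2, 5))*B(-12, 2*(-1)) = (15/(1 + 15))*(9/2 - (-1)) = (15/16)*(9/2 - 1/2*(-2)) = (15*(1/16))*(9/2 + 1) = (15/16)*(11/2) = 165/32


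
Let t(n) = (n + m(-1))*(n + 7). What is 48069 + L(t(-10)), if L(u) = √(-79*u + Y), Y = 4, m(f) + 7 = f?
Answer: 48069 + I*√4262 ≈ 48069.0 + 65.284*I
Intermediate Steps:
m(f) = -7 + f
t(n) = (-8 + n)*(7 + n) (t(n) = (n + (-7 - 1))*(n + 7) = (n - 8)*(7 + n) = (-8 + n)*(7 + n))
L(u) = √(4 - 79*u) (L(u) = √(-79*u + 4) = √(4 - 79*u))
48069 + L(t(-10)) = 48069 + √(4 - 79*(-56 + (-10)² - 1*(-10))) = 48069 + √(4 - 79*(-56 + 100 + 10)) = 48069 + √(4 - 79*54) = 48069 + √(4 - 4266) = 48069 + √(-4262) = 48069 + I*√4262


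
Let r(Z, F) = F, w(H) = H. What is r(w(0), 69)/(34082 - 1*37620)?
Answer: -69/3538 ≈ -0.019503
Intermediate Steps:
r(w(0), 69)/(34082 - 1*37620) = 69/(34082 - 1*37620) = 69/(34082 - 37620) = 69/(-3538) = 69*(-1/3538) = -69/3538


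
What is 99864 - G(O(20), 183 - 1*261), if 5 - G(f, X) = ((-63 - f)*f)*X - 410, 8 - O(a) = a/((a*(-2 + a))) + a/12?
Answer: 7202089/54 ≈ 1.3337e+5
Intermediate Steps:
O(a) = 8 - 1/(-2 + a) - a/12 (O(a) = 8 - (a/((a*(-2 + a))) + a/12) = 8 - (a*(1/(a*(-2 + a))) + a*(1/12)) = 8 - (1/(-2 + a) + a/12) = 8 + (-1/(-2 + a) - a/12) = 8 - 1/(-2 + a) - a/12)
G(f, X) = 415 - X*f*(-63 - f) (G(f, X) = 5 - (((-63 - f)*f)*X - 410) = 5 - ((f*(-63 - f))*X - 410) = 5 - (X*f*(-63 - f) - 410) = 5 - (-410 + X*f*(-63 - f)) = 5 + (410 - X*f*(-63 - f)) = 415 - X*f*(-63 - f))
99864 - G(O(20), 183 - 1*261) = 99864 - (415 + (183 - 1*261)*((-204 - 1*20² + 98*20)/(12*(-2 + 20)))² + 63*(183 - 1*261)*((-204 - 1*20² + 98*20)/(12*(-2 + 20)))) = 99864 - (415 + (183 - 261)*((1/12)*(-204 - 1*400 + 1960)/18)² + 63*(183 - 261)*((1/12)*(-204 - 1*400 + 1960)/18)) = 99864 - (415 - 78*(-204 - 400 + 1960)²/46656 + 63*(-78)*((1/12)*(1/18)*(-204 - 400 + 1960))) = 99864 - (415 - 78*((1/12)*(1/18)*1356)² + 63*(-78)*((1/12)*(1/18)*1356)) = 99864 - (415 - 78*(113/18)² + 63*(-78)*(113/18)) = 99864 - (415 - 78*12769/324 - 30849) = 99864 - (415 - 165997/54 - 30849) = 99864 - 1*(-1809433/54) = 99864 + 1809433/54 = 7202089/54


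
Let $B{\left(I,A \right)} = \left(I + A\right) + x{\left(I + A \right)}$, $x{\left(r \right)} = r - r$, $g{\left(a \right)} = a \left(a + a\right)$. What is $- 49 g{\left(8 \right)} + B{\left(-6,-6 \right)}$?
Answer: $-6284$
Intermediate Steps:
$g{\left(a \right)} = 2 a^{2}$ ($g{\left(a \right)} = a 2 a = 2 a^{2}$)
$x{\left(r \right)} = 0$
$B{\left(I,A \right)} = A + I$ ($B{\left(I,A \right)} = \left(I + A\right) + 0 = \left(A + I\right) + 0 = A + I$)
$- 49 g{\left(8 \right)} + B{\left(-6,-6 \right)} = - 49 \cdot 2 \cdot 8^{2} - 12 = - 49 \cdot 2 \cdot 64 - 12 = \left(-49\right) 128 - 12 = -6272 - 12 = -6284$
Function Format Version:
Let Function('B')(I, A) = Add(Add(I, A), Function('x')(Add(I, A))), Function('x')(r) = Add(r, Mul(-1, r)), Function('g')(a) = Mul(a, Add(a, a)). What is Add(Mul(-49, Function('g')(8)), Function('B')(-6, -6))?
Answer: -6284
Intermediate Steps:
Function('g')(a) = Mul(2, Pow(a, 2)) (Function('g')(a) = Mul(a, Mul(2, a)) = Mul(2, Pow(a, 2)))
Function('x')(r) = 0
Function('B')(I, A) = Add(A, I) (Function('B')(I, A) = Add(Add(I, A), 0) = Add(Add(A, I), 0) = Add(A, I))
Add(Mul(-49, Function('g')(8)), Function('B')(-6, -6)) = Add(Mul(-49, Mul(2, Pow(8, 2))), Add(-6, -6)) = Add(Mul(-49, Mul(2, 64)), -12) = Add(Mul(-49, 128), -12) = Add(-6272, -12) = -6284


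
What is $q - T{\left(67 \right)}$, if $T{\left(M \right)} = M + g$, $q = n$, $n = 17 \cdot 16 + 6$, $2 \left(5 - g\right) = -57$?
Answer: $\frac{355}{2} \approx 177.5$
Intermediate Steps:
$g = \frac{67}{2}$ ($g = 5 - - \frac{57}{2} = 5 + \frac{57}{2} = \frac{67}{2} \approx 33.5$)
$n = 278$ ($n = 272 + 6 = 278$)
$q = 278$
$T{\left(M \right)} = \frac{67}{2} + M$ ($T{\left(M \right)} = M + \frac{67}{2} = \frac{67}{2} + M$)
$q - T{\left(67 \right)} = 278 - \left(\frac{67}{2} + 67\right) = 278 - \frac{201}{2} = \frac{355}{2}$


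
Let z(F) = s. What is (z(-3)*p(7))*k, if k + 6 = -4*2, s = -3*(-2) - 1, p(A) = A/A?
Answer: -70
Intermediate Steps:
p(A) = 1
s = 5 (s = 6 - 1 = 5)
z(F) = 5
k = -14 (k = -6 - 4*2 = -6 - 8 = -14)
(z(-3)*p(7))*k = (5*1)*(-14) = 5*(-14) = -70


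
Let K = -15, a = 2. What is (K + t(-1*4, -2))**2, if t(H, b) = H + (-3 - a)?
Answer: 576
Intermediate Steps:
t(H, b) = -5 + H (t(H, b) = H + (-3 - 1*2) = H + (-3 - 2) = H - 5 = -5 + H)
(K + t(-1*4, -2))**2 = (-15 + (-5 - 1*4))**2 = (-15 + (-5 - 4))**2 = (-15 - 9)**2 = (-24)**2 = 576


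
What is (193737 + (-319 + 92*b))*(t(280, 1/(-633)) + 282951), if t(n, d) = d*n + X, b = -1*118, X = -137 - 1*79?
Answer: 10891099712650/211 ≈ 5.1617e+10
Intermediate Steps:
X = -216 (X = -137 - 79 = -216)
b = -118
t(n, d) = -216 + d*n (t(n, d) = d*n - 216 = -216 + d*n)
(193737 + (-319 + 92*b))*(t(280, 1/(-633)) + 282951) = (193737 + (-319 + 92*(-118)))*((-216 + 280/(-633)) + 282951) = (193737 + (-319 - 10856))*((-216 - 1/633*280) + 282951) = (193737 - 11175)*((-216 - 280/633) + 282951) = 182562*(-137008/633 + 282951) = 182562*(178970975/633) = 10891099712650/211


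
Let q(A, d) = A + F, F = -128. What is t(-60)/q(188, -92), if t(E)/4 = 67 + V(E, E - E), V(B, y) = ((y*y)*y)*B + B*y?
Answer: 67/15 ≈ 4.4667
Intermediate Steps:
V(B, y) = B*y + B*y³ (V(B, y) = (y²*y)*B + B*y = y³*B + B*y = B*y³ + B*y = B*y + B*y³)
q(A, d) = -128 + A (q(A, d) = A - 128 = -128 + A)
t(E) = 268 (t(E) = 4*(67 + E*(E - E)*(1 + (E - E)²)) = 4*(67 + E*0*(1 + 0²)) = 4*(67 + E*0*(1 + 0)) = 4*(67 + E*0*1) = 4*(67 + 0) = 4*67 = 268)
t(-60)/q(188, -92) = 268/(-128 + 188) = 268/60 = 268*(1/60) = 67/15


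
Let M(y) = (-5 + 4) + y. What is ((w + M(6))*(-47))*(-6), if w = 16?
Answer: 5922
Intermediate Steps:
M(y) = -1 + y
((w + M(6))*(-47))*(-6) = ((16 + (-1 + 6))*(-47))*(-6) = ((16 + 5)*(-47))*(-6) = (21*(-47))*(-6) = -987*(-6) = 5922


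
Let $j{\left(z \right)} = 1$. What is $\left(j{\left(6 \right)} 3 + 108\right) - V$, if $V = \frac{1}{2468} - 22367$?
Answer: $\frac{55475703}{2468} \approx 22478.0$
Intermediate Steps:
$V = - \frac{55201755}{2468}$ ($V = \frac{1}{2468} - 22367 = - \frac{55201755}{2468} \approx -22367.0$)
$\left(j{\left(6 \right)} 3 + 108\right) - V = \left(1 \cdot 3 + 108\right) - - \frac{55201755}{2468} = \left(3 + 108\right) + \frac{55201755}{2468} = 111 + \frac{55201755}{2468} = \frac{55475703}{2468}$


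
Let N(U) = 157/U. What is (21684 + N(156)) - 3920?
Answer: 2771341/156 ≈ 17765.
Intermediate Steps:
(21684 + N(156)) - 3920 = (21684 + 157/156) - 3920 = 3382861/156 - 3920 = 2771341/156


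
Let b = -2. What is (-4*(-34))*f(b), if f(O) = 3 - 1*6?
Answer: -408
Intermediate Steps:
f(O) = -3 (f(O) = 3 - 6 = -3)
(-4*(-34))*f(b) = -4*(-34)*(-3) = 136*(-3) = -408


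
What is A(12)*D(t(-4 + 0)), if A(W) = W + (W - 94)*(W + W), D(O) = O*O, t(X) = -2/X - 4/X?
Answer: -4401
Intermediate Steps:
t(X) = -6/X
D(O) = O**2
A(W) = W + 2*W*(-94 + W) (A(W) = W + (-94 + W)*(2*W) = W + 2*W*(-94 + W))
A(12)*D(t(-4 + 0)) = (12*(-187 + 2*12))*(-6/(-4 + 0))**2 = (12*(-187 + 24))*(-6/(-4))**2 = (12*(-163))*(-6*(-1/4))**2 = -1956*(3/2)**2 = -1956*9/4 = -4401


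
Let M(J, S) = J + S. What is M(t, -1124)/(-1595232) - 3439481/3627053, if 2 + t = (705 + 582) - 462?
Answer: -5485678411639/5785991011296 ≈ -0.94810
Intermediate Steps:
t = 823 (t = -2 + ((705 + 582) - 462) = -2 + (1287 - 462) = -2 + 825 = 823)
M(t, -1124)/(-1595232) - 3439481/3627053 = (823 - 1124)/(-1595232) - 3439481/3627053 = -301*(-1/1595232) - 3439481*1/3627053 = 301/1595232 - 3439481/3627053 = -5485678411639/5785991011296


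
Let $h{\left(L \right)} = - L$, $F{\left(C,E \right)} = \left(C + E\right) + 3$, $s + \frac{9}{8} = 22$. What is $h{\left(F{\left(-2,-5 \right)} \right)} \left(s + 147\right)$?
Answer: $\frac{1343}{2} \approx 671.5$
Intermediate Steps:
$s = \frac{167}{8}$ ($s = - \frac{9}{8} + 22 = \frac{167}{8} \approx 20.875$)
$F{\left(C,E \right)} = 3 + C + E$
$h{\left(F{\left(-2,-5 \right)} \right)} \left(s + 147\right) = - (3 - 2 - 5) \left(\frac{167}{8} + 147\right) = \left(-1\right) \left(-4\right) \frac{1343}{8} = 4 \cdot \frac{1343}{8} = \frac{1343}{2}$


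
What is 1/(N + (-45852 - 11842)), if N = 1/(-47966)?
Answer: -47966/2767350405 ≈ -1.7333e-5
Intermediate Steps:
N = -1/47966 ≈ -2.0848e-5
1/(N + (-45852 - 11842)) = 1/(-1/47966 + (-45852 - 11842)) = 1/(-1/47966 - 57694) = 1/(-2767350405/47966) = -47966/2767350405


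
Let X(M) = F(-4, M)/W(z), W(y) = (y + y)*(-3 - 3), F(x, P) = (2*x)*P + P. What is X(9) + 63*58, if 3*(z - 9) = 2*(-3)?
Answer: 14619/4 ≈ 3654.8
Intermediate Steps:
z = 7 (z = 9 + (2*(-3))/3 = 9 + (⅓)*(-6) = 9 - 2 = 7)
F(x, P) = P + 2*P*x (F(x, P) = 2*P*x + P = P + 2*P*x)
W(y) = -12*y (W(y) = (2*y)*(-6) = -12*y)
X(M) = M/12 (X(M) = (M*(1 + 2*(-4)))/((-12*7)) = (M*(1 - 8))/(-84) = (M*(-7))*(-1/84) = -7*M*(-1/84) = M/12)
X(9) + 63*58 = (1/12)*9 + 63*58 = ¾ + 3654 = 14619/4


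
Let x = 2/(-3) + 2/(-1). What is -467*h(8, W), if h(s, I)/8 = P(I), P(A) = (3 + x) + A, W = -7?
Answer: 74720/3 ≈ 24907.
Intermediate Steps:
x = -8/3 (x = 2*(-⅓) + 2*(-1) = -⅔ - 2 = -8/3 ≈ -2.6667)
P(A) = ⅓ + A (P(A) = (3 - 8/3) + A = ⅓ + A)
h(s, I) = 8/3 + 8*I (h(s, I) = 8*(⅓ + I) = 8/3 + 8*I)
-467*h(8, W) = -467*(8/3 + 8*(-7)) = -467*(8/3 - 56) = -467*(-160/3) = 74720/3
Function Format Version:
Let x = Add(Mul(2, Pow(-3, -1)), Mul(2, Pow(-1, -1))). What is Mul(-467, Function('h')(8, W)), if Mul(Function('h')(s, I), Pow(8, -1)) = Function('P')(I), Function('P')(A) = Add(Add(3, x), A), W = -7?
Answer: Rational(74720, 3) ≈ 24907.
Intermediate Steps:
x = Rational(-8, 3) (x = Add(Mul(2, Rational(-1, 3)), Mul(2, -1)) = Add(Rational(-2, 3), -2) = Rational(-8, 3) ≈ -2.6667)
Function('P')(A) = Add(Rational(1, 3), A) (Function('P')(A) = Add(Add(3, Rational(-8, 3)), A) = Add(Rational(1, 3), A))
Function('h')(s, I) = Add(Rational(8, 3), Mul(8, I)) (Function('h')(s, I) = Mul(8, Add(Rational(1, 3), I)) = Add(Rational(8, 3), Mul(8, I)))
Mul(-467, Function('h')(8, W)) = Mul(-467, Add(Rational(8, 3), Mul(8, -7))) = Mul(-467, Add(Rational(8, 3), -56)) = Mul(-467, Rational(-160, 3)) = Rational(74720, 3)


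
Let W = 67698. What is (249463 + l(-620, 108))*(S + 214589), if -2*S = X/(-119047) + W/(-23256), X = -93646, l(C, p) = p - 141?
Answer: 8232642592272083005/153808724 ≈ 5.3525e+10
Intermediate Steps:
l(C, p) = -141 + p
S = 326745135/307617448 (S = -(-93646/(-119047) + 67698/(-23256))/2 = -(-93646*(-1/119047) + 67698*(-1/23256))/2 = -(93646/119047 - 3761/1292)/2 = -1/2*(-326745135/153808724) = 326745135/307617448 ≈ 1.0622)
(249463 + l(-620, 108))*(S + 214589) = (249463 + (-141 + 108))*(326745135/307617448 + 214589) = (249463 - 33)*(66011647294007/307617448) = 249430*(66011647294007/307617448) = 8232642592272083005/153808724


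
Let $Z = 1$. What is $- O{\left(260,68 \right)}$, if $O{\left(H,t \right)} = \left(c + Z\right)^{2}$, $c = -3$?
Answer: $-4$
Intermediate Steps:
$O{\left(H,t \right)} = 4$ ($O{\left(H,t \right)} = \left(-3 + 1\right)^{2} = \left(-2\right)^{2} = 4$)
$- O{\left(260,68 \right)} = \left(-1\right) 4 = -4$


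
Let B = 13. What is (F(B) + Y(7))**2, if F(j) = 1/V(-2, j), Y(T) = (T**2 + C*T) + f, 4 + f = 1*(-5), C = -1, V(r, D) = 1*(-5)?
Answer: 26896/25 ≈ 1075.8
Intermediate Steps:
V(r, D) = -5
f = -9 (f = -4 + 1*(-5) = -4 - 5 = -9)
Y(T) = -9 + T**2 - T (Y(T) = (T**2 - T) - 9 = -9 + T**2 - T)
F(j) = -1/5 (F(j) = 1/(-5) = -1/5)
(F(B) + Y(7))**2 = (-1/5 + (-9 + 7**2 - 1*7))**2 = (-1/5 + (-9 + 49 - 7))**2 = (-1/5 + 33)**2 = (164/5)**2 = 26896/25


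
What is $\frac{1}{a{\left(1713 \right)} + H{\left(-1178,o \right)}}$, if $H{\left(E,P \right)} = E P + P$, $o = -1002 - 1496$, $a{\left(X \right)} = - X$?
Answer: $\frac{1}{2938433} \approx 3.4032 \cdot 10^{-7}$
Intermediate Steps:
$o = -2498$ ($o = -1002 - 1496 = -2498$)
$H{\left(E,P \right)} = P + E P$
$\frac{1}{a{\left(1713 \right)} + H{\left(-1178,o \right)}} = \frac{1}{\left(-1\right) 1713 - 2498 \left(1 - 1178\right)} = \frac{1}{-1713 - -2940146} = \frac{1}{-1713 + 2940146} = \frac{1}{2938433}$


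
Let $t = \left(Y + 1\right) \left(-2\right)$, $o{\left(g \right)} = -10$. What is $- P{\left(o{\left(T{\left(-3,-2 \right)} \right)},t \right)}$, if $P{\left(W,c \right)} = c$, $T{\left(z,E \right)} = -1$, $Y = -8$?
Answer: $-14$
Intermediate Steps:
$t = 14$ ($t = \left(-8 + 1\right) \left(-2\right) = \left(-7\right) \left(-2\right) = 14$)
$- P{\left(o{\left(T{\left(-3,-2 \right)} \right)},t \right)} = \left(-1\right) 14 = -14$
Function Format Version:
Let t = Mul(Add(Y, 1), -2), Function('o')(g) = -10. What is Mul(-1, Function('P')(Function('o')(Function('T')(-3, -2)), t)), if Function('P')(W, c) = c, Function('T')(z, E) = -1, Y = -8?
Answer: -14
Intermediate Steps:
t = 14 (t = Mul(Add(-8, 1), -2) = Mul(-7, -2) = 14)
Mul(-1, Function('P')(Function('o')(Function('T')(-3, -2)), t)) = Mul(-1, 14) = -14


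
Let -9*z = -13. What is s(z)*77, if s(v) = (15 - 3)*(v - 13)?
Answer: -32032/3 ≈ -10677.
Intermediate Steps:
z = 13/9 (z = -⅑*(-13) = 13/9 ≈ 1.4444)
s(v) = -156 + 12*v (s(v) = 12*(-13 + v) = -156 + 12*v)
s(z)*77 = (-156 + 12*(13/9))*77 = (-156 + 52/3)*77 = -416/3*77 = -32032/3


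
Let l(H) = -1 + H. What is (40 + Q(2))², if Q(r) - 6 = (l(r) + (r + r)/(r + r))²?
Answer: 2500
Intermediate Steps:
Q(r) = 6 + r² (Q(r) = 6 + ((-1 + r) + (r + r)/(r + r))² = 6 + ((-1 + r) + (2*r)/((2*r)))² = 6 + ((-1 + r) + (2*r)*(1/(2*r)))² = 6 + ((-1 + r) + 1)² = 6 + r²)
(40 + Q(2))² = (40 + (6 + 2²))² = (40 + (6 + 4))² = (40 + 10)² = 50² = 2500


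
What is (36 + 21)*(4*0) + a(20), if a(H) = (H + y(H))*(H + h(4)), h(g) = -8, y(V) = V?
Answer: 480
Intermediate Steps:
a(H) = 2*H*(-8 + H) (a(H) = (H + H)*(H - 8) = (2*H)*(-8 + H) = 2*H*(-8 + H))
(36 + 21)*(4*0) + a(20) = (36 + 21)*(4*0) + 2*20*(-8 + 20) = 57*0 + 2*20*12 = 0 + 480 = 480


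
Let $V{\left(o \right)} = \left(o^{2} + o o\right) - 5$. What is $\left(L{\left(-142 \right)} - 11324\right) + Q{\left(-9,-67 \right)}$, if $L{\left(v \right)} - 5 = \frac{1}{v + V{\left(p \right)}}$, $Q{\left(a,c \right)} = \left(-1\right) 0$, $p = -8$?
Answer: $- \frac{215062}{19} \approx -11319.0$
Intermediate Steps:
$V{\left(o \right)} = -5 + 2 o^{2}$ ($V{\left(o \right)} = \left(o^{2} + o^{2}\right) - 5 = 2 o^{2} - 5 = -5 + 2 o^{2}$)
$Q{\left(a,c \right)} = 0$
$L{\left(v \right)} = 5 + \frac{1}{123 + v}$ ($L{\left(v \right)} = 5 + \frac{1}{v - \left(5 - 2 \left(-8\right)^{2}\right)} = 5 + \frac{1}{v + \left(-5 + 2 \cdot 64\right)} = 5 + \frac{1}{v + \left(-5 + 128\right)} = 5 + \frac{1}{v + 123} = 5 + \frac{1}{123 + v}$)
$\left(L{\left(-142 \right)} - 11324\right) + Q{\left(-9,-67 \right)} = \left(\frac{616 + 5 \left(-142\right)}{123 - 142} - 11324\right) + 0 = \left(\frac{616 - 710}{-19} - 11324\right) + 0 = \left(\left(- \frac{1}{19}\right) \left(-94\right) - 11324\right) + 0 = \left(\frac{94}{19} - 11324\right) + 0 = - \frac{215062}{19} + 0 = - \frac{215062}{19}$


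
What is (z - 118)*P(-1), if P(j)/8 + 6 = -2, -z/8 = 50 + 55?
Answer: 61312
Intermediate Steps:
z = -840 (z = -8*(50 + 55) = -8*105 = -840)
P(j) = -64 (P(j) = -48 + 8*(-2) = -48 - 16 = -64)
(z - 118)*P(-1) = (-840 - 118)*(-64) = -958*(-64) = 61312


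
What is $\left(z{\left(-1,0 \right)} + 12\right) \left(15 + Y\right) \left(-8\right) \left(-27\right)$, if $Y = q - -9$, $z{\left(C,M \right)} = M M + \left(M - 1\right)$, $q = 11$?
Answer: $83160$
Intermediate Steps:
$z{\left(C,M \right)} = -1 + M + M^{2}$ ($z{\left(C,M \right)} = M^{2} + \left(-1 + M\right) = -1 + M + M^{2}$)
$Y = 20$ ($Y = 11 - -9 = 11 + 9 = 20$)
$\left(z{\left(-1,0 \right)} + 12\right) \left(15 + Y\right) \left(-8\right) \left(-27\right) = \left(\left(-1 + 0 + 0^{2}\right) + 12\right) \left(15 + 20\right) \left(-8\right) \left(-27\right) = \left(\left(-1 + 0 + 0\right) + 12\right) 35 \left(-8\right) \left(-27\right) = \left(-1 + 12\right) 35 \left(-8\right) \left(-27\right) = 11 \cdot 35 \left(-8\right) \left(-27\right) = 385 \left(-8\right) \left(-27\right) = \left(-3080\right) \left(-27\right) = 83160$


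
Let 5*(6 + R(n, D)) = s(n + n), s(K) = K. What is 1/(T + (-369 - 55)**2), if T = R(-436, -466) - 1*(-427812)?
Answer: 5/3037038 ≈ 1.6463e-6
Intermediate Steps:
R(n, D) = -6 + 2*n/5 (R(n, D) = -6 + (n + n)/5 = -6 + (2*n)/5 = -6 + 2*n/5)
T = 2138158/5 (T = (-6 + (2/5)*(-436)) - 1*(-427812) = (-6 - 872/5) + 427812 = -902/5 + 427812 = 2138158/5 ≈ 4.2763e+5)
1/(T + (-369 - 55)**2) = 1/(2138158/5 + (-369 - 55)**2) = 1/(2138158/5 + (-424)**2) = 1/(2138158/5 + 179776) = 1/(3037038/5) = 5/3037038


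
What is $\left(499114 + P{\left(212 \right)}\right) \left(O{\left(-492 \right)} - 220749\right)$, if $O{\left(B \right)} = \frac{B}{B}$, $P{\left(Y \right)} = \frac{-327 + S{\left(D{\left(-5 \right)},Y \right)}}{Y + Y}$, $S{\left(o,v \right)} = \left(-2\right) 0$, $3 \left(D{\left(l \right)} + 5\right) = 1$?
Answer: $- \frac{11678894184683}{106} \approx -1.1018 \cdot 10^{11}$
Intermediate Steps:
$D{\left(l \right)} = - \frac{14}{3}$ ($D{\left(l \right)} = -5 + \frac{1}{3} \cdot 1 = -5 + \frac{1}{3} = - \frac{14}{3}$)
$S{\left(o,v \right)} = 0$
$P{\left(Y \right)} = - \frac{327}{2 Y}$ ($P{\left(Y \right)} = \frac{-327 + 0}{Y + Y} = - \frac{327}{2 Y}$)
$O{\left(B \right)} = 1$
$\left(499114 + P{\left(212 \right)}\right) \left(O{\left(-492 \right)} - 220749\right) = \left(499114 - \frac{327}{2 \cdot 212}\right) \left(1 - 220749\right) = \left(499114 - \frac{327}{424}\right) \left(-220748\right) = \frac{211624009}{424} \left(-220748\right) = - \frac{11678894184683}{106}$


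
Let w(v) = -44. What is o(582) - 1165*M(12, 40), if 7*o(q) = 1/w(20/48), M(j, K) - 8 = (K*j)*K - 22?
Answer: -6884320521/308 ≈ -2.2352e+7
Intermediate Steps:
M(j, K) = -14 + j*K**2 (M(j, K) = 8 + ((K*j)*K - 22) = 8 + (j*K**2 - 22) = 8 + (-22 + j*K**2) = -14 + j*K**2)
o(q) = -1/308 (o(q) = (1/7)/(-44) = (1/7)*(-1/44) = -1/308)
o(582) - 1165*M(12, 40) = -1/308 - 1165*(-14 + 12*40**2) = -1/308 - 1165*(-14 + 12*1600) = -1/308 - 1165*(-14 + 19200) = -1/308 - 1165*19186 = -1/308 - 1*22351690 = -1/308 - 22351690 = -6884320521/308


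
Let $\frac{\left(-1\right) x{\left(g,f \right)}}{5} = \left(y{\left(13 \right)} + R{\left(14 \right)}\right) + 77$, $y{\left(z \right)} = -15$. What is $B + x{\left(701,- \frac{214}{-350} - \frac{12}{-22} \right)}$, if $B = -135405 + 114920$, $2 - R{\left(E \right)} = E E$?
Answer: $-19825$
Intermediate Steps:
$R{\left(E \right)} = 2 - E^{2}$ ($R{\left(E \right)} = 2 - E E = 2 - E^{2}$)
$x{\left(g,f \right)} = 660$ ($x{\left(g,f \right)} = - 5 \left(\left(-15 + \left(2 - 14^{2}\right)\right) + 77\right) = - 5 \left(\left(-15 + \left(2 - 196\right)\right) + 77\right) = - 5 \left(\left(-15 - 194\right) + 77\right) = - 5 \left(-209 + 77\right) = \left(-5\right) \left(-132\right) = 660$)
$B = -20485$
$B + x{\left(701,- \frac{214}{-350} - \frac{12}{-22} \right)} = -20485 + 660 = -19825$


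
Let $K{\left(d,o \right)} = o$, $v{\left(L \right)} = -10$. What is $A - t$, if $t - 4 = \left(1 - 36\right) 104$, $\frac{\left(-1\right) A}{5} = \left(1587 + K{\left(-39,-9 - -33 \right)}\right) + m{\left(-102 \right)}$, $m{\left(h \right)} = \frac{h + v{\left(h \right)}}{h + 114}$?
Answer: $- \frac{13117}{3} \approx -4372.3$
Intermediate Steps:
$m{\left(h \right)} = \frac{-10 + h}{114 + h}$ ($m{\left(h \right)} = \frac{h - 10}{h + 114} = \frac{-10 + h}{114 + h}$)
$A = - \frac{24025}{3}$ ($A = - 5 \left(\left(1587 - -24\right) + \frac{-10 - 102}{114 - 102}\right) = - 5 \left(\left(1587 + \left(-9 + 33\right)\right) + \frac{1}{12} \left(-112\right)\right) = - 5 \left(\left(1587 + 24\right) + \frac{1}{12} \left(-112\right)\right) = - 5 \left(1611 - \frac{28}{3}\right) = \left(-5\right) \frac{4805}{3} = - \frac{24025}{3} \approx -8008.3$)
$t = -3636$ ($t = 4 + \left(1 - 36\right) 104 = 4 - 3640 = -3636$)
$A - t = - \frac{24025}{3} - -3636 = - \frac{24025}{3} + 3636 = - \frac{13117}{3}$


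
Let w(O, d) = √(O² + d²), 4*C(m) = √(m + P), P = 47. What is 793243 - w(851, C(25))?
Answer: 793243 - √2896822/2 ≈ 7.9239e+5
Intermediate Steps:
C(m) = √(47 + m)/4 (C(m) = √(m + 47)/4 = √(47 + m)/4)
793243 - w(851, C(25)) = 793243 - √(851² + (√(47 + 25)/4)²) = 793243 - √(724201 + (√72/4)²) = 793243 - √(724201 + ((6*√2)/4)²) = 793243 - √(724201 + (3*√2/2)²) = 793243 - √(724201 + 9/2) = 793243 - √(1448411/2) = 793243 - √2896822/2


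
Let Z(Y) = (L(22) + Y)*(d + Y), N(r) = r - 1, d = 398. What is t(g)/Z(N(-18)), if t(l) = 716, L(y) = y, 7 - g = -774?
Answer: 716/1137 ≈ 0.62973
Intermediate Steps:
g = 781 (g = 7 - 1*(-774) = 7 + 774 = 781)
N(r) = -1 + r
Z(Y) = (22 + Y)*(398 + Y)
t(g)/Z(N(-18)) = 716/(8756 + (-1 - 18)² + 420*(-1 - 18)) = 716/(8756 + (-19)² + 420*(-19)) = 716/(8756 + 361 - 7980) = 716/1137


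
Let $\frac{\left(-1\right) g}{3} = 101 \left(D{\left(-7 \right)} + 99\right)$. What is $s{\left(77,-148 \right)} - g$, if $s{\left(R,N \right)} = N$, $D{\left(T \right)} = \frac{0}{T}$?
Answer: $29849$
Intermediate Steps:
$D{\left(T \right)} = 0$
$g = -29997$ ($g = - 3 \cdot 101 \left(0 + 99\right) = - 3 \cdot 101 \cdot 99 = \left(-3\right) 9999 = -29997$)
$s{\left(77,-148 \right)} - g = -148 - -29997 = -148 + 29997 = 29849$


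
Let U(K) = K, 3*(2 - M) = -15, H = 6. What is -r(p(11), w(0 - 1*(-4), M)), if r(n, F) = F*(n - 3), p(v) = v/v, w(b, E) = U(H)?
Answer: 12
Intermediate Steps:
M = 7 (M = 2 - 1/3*(-15) = 2 + 5 = 7)
w(b, E) = 6
p(v) = 1
r(n, F) = F*(-3 + n)
-r(p(11), w(0 - 1*(-4), M)) = -6*(-3 + 1) = -6*(-2) = -1*(-12) = 12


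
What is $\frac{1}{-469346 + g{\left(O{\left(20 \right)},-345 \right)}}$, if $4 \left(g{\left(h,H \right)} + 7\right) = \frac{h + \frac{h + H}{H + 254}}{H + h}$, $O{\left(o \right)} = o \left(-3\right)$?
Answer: $- \frac{9828}{4612800947} \approx -2.1306 \cdot 10^{-6}$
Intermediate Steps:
$O{\left(o \right)} = - 3 o$
$g{\left(h,H \right)} = -7 + \frac{h + \frac{H + h}{254 + H}}{4 \left(H + h\right)}$ ($g{\left(h,H \right)} = -7 + \frac{\left(h + \frac{h + H}{H + 254}\right) \frac{1}{H + h}}{4} = -7 + \frac{\left(h + \frac{H + h}{254 + H}\right) \frac{1}{H + h}}{4} = -7 + \frac{\frac{1}{H + h} \left(h + \frac{H + h}{254 + H}\right)}{4} = -7 + \frac{h + \frac{H + h}{254 + H}}{4 \left(H + h\right)}$)
$\frac{1}{-469346 + g{\left(O{\left(20 \right)},-345 \right)}} = \frac{1}{-469346 + \frac{\left(-7111\right) \left(-345\right) - 6857 \left(\left(-3\right) 20\right) - 28 \left(-345\right)^{2} - - 9315 \left(\left(-3\right) 20\right)}{4 \left(\left(-345\right)^{2} + 254 \left(-345\right) + 254 \left(\left(-3\right) 20\right) - 345 \left(\left(-3\right) 20\right)\right)}} = \frac{1}{-469346 + \frac{2453295 - -411420 - 3332700 - \left(-9315\right) \left(-60\right)}{4 \left(119025 - 87630 + 254 \left(-60\right) - -20700\right)}} = \frac{1}{-469346 + \frac{2453295 + 411420 - 3332700 - 558900}{4 \left(119025 - 87630 - 15240 + 20700\right)}} = \frac{1}{-469346 + \frac{1}{4} \cdot \frac{1}{36855} \left(-1026885\right)} = \frac{1}{-469346 - \frac{68459}{9828}} = \frac{1}{- \frac{4612800947}{9828}} = - \frac{9828}{4612800947}$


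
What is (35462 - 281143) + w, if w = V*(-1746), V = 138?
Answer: -486629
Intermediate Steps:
w = -240948 (w = 138*(-1746) = -240948)
(35462 - 281143) + w = (35462 - 281143) - 240948 = -245681 - 240948 = -486629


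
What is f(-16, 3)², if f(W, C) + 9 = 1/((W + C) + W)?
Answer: 68644/841 ≈ 81.622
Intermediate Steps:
f(W, C) = -9 + 1/(C + 2*W) (f(W, C) = -9 + 1/((W + C) + W) = -9 + 1/((C + W) + W) = -9 + 1/(C + 2*W))
f(-16, 3)² = ((1 - 18*(-16) - 9*3)/(3 + 2*(-16)))² = ((1 + 288 - 27)/(3 - 32))² = (262/(-29))² = (-1/29*262)² = (-262/29)² = 68644/841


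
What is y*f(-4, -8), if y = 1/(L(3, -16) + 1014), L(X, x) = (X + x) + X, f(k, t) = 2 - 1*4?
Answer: -1/502 ≈ -0.0019920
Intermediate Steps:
f(k, t) = -2 (f(k, t) = 2 - 4 = -2)
L(X, x) = x + 2*X
y = 1/1004 (y = 1/((-16 + 2*3) + 1014) = 1/((-16 + 6) + 1014) = 1/(-10 + 1014) = 1/1004 ≈ 0.00099602)
y*f(-4, -8) = (1/1004)*(-2) = -1/502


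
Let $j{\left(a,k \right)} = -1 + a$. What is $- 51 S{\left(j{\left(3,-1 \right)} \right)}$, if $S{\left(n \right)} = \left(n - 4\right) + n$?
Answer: $0$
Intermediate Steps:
$S{\left(n \right)} = -4 + 2 n$ ($S{\left(n \right)} = \left(-4 + n\right) + n = -4 + 2 n$)
$- 51 S{\left(j{\left(3,-1 \right)} \right)} = - 51 \left(-4 + 2 \left(-1 + 3\right)\right) = - 51 \left(-4 + 2 \cdot 2\right) = - 51 \left(-4 + 4\right) = \left(-51\right) 0 = 0$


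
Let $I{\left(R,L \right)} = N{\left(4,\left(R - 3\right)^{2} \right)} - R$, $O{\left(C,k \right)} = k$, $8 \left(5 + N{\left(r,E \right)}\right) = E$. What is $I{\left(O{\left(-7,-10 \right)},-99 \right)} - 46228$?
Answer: $- \frac{369615}{8} \approx -46202.0$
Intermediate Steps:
$N{\left(r,E \right)} = -5 + \frac{E}{8}$
$I{\left(R,L \right)} = -5 - R + \frac{\left(-3 + R\right)^{2}}{8}$ ($I{\left(R,L \right)} = \left(-5 + \frac{\left(R - 3\right)^{2}}{8}\right) - R = \left(-5 + \frac{\left(-3 + R\right)^{2}}{8}\right) - R = -5 - R + \frac{\left(-3 + R\right)^{2}}{8}$)
$I{\left(O{\left(-7,-10 \right)},-99 \right)} - 46228 = \left(- \frac{31}{8} - - \frac{35}{2} + \frac{\left(-10\right)^{2}}{8}\right) - 46228 = \left(- \frac{31}{8} + \frac{35}{2} + \frac{1}{8} \cdot 100\right) - 46228 = \left(- \frac{31}{8} + \frac{35}{2} + \frac{25}{2}\right) - 46228 = \frac{209}{8} - 46228 = - \frac{369615}{8}$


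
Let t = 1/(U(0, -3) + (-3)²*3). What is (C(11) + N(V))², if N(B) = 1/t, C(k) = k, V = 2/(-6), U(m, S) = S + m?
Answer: 1225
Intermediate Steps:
V = -⅓ (V = 2*(-⅙) = -⅓ ≈ -0.33333)
t = 1/24 (t = 1/((-3 + 0) + (-3)²*3) = 1/(-3 + 9*3) = 1/(-3 + 27) = 1/24 ≈ 0.041667)
N(B) = 24 (N(B) = 1/(1/24) = 24)
(C(11) + N(V))² = (11 + 24)² = 35² = 1225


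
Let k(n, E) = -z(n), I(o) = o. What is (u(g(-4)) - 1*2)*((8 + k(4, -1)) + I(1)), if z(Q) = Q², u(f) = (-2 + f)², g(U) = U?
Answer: -238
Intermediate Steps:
k(n, E) = -n²
(u(g(-4)) - 1*2)*((8 + k(4, -1)) + I(1)) = ((-2 - 4)² - 1*2)*((8 - 1*4²) + 1) = ((-6)² - 2)*((8 - 1*16) + 1) = (36 - 2)*((8 - 16) + 1) = 34*(-8 + 1) = 34*(-7) = -238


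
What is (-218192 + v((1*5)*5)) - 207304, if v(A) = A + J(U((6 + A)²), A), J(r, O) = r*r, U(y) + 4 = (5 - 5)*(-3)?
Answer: -425455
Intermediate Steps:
U(y) = -4 (U(y) = -4 + (5 - 5)*(-3) = -4 + 0*(-3) = -4 + 0 = -4)
J(r, O) = r²
v(A) = 16 + A (v(A) = A + (-4)² = A + 16 = 16 + A)
(-218192 + v((1*5)*5)) - 207304 = (-218192 + (16 + (1*5)*5)) - 207304 = (-218192 + (16 + 5*5)) - 207304 = (-218192 + (16 + 25)) - 207304 = (-218192 + 41) - 207304 = -218151 - 207304 = -425455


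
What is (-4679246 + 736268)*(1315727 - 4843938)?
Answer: 13911658352358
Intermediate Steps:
(-4679246 + 736268)*(1315727 - 4843938) = -3942978*(-3528211) = 13911658352358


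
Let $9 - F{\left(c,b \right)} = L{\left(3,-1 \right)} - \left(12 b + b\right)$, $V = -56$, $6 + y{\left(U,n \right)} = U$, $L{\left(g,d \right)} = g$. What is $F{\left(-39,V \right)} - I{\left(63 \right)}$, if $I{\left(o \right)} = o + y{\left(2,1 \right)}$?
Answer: $-781$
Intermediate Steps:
$y{\left(U,n \right)} = -6 + U$
$I{\left(o \right)} = -4 + o$ ($I{\left(o \right)} = o + \left(-6 + 2\right) = o - 4 = -4 + o$)
$F{\left(c,b \right)} = 6 + 13 b$ ($F{\left(c,b \right)} = 9 - \left(3 - \left(12 b + b\right)\right) = 9 - \left(3 - 13 b\right) = 9 + \left(-3 + 13 b\right) = 6 + 13 b$)
$F{\left(-39,V \right)} - I{\left(63 \right)} = \left(6 + 13 \left(-56\right)\right) - \left(-4 + 63\right) = \left(6 - 728\right) - 59 = -722 - 59 = -781$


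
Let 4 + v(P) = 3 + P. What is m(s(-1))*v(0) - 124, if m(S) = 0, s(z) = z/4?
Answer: -124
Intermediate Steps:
s(z) = z/4 (s(z) = z*(1/4) = z/4)
v(P) = -1 + P (v(P) = -4 + (3 + P) = -1 + P)
m(s(-1))*v(0) - 124 = 0*(-1 + 0) - 124 = 0*(-1) - 124 = 0 - 124 = -124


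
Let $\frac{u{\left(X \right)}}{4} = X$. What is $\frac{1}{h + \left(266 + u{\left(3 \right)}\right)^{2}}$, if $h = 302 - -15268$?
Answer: $\frac{1}{92854} \approx 1.077 \cdot 10^{-5}$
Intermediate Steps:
$u{\left(X \right)} = 4 X$
$h = 15570$ ($h = 302 + 15268 = 15570$)
$\frac{1}{h + \left(266 + u{\left(3 \right)}\right)^{2}} = \frac{1}{15570 + \left(266 + 4 \cdot 3\right)^{2}} = \frac{1}{15570 + \left(266 + 12\right)^{2}} = \frac{1}{15570 + 278^{2}} = \frac{1}{15570 + 77284} = \frac{1}{92854}$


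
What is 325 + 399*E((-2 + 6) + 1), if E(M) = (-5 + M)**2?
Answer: 325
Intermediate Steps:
325 + 399*E((-2 + 6) + 1) = 325 + 399*(-5 + ((-2 + 6) + 1))**2 = 325 + 399*(-5 + (4 + 1))**2 = 325 + 399*(-5 + 5)**2 = 325 + 399*0**2 = 325 + 399*0 = 325 + 0 = 325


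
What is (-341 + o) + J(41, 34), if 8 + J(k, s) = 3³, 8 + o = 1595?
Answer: 1265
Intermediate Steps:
o = 1587 (o = -8 + 1595 = 1587)
J(k, s) = 19 (J(k, s) = -8 + 3³ = -8 + 27 = 19)
(-341 + o) + J(41, 34) = (-341 + 1587) + 19 = 1246 + 19 = 1265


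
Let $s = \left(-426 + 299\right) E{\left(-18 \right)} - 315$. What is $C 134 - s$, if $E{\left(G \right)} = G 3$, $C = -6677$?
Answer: $-901261$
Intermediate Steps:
$E{\left(G \right)} = 3 G$
$s = 6543$ ($s = \left(-426 + 299\right) 3 \left(-18\right) - 315 = \left(-127\right) \left(-54\right) - 315 = 6858 - 315 = 6543$)
$C 134 - s = \left(-6677\right) 134 - 6543 = -894718 - 6543 = -901261$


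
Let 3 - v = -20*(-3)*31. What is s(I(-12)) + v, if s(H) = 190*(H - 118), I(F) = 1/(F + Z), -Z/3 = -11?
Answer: -509627/21 ≈ -24268.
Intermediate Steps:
Z = 33 (Z = -3*(-11) = 33)
I(F) = 1/(33 + F) (I(F) = 1/(F + 33) = 1/(33 + F))
v = -1857 (v = 3 - (-20*(-3))*31 = 3 - 60*31 = 3 - 1*1860 = 3 - 1860 = -1857)
s(H) = -22420 + 190*H (s(H) = 190*(-118 + H) = -22420 + 190*H)
s(I(-12)) + v = (-22420 + 190/(33 - 12)) - 1857 = (-22420 + 190/21) - 1857 = -470630/21 - 1857 = -509627/21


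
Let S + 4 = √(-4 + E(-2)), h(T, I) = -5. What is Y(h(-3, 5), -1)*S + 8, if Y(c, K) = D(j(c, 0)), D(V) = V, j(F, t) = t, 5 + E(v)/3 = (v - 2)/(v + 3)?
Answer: 8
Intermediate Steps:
E(v) = -15 + 3*(-2 + v)/(3 + v) (E(v) = -15 + 3*((v - 2)/(v + 3)) = -15 + 3*((-2 + v)/(3 + v)) = -15 + 3*(-2 + v)/(3 + v))
Y(c, K) = 0
S = -4 + I*√31 (S = -4 + √(-4 + 3*(-17 - 4*(-2))/(3 - 2)) = -4 + √(-4 + 3*(-17 + 8)/1) = -4 + √(-4 + 3*1*(-9)) = -4 + √(-4 - 27) = -4 + √(-31) = -4 + I*√31 ≈ -4.0 + 5.5678*I)
Y(h(-3, 5), -1)*S + 8 = 0*(-4 + I*√31) + 8 = 0 + 8 = 8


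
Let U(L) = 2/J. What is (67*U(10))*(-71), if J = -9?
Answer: 9514/9 ≈ 1057.1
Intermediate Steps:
U(L) = -2/9 (U(L) = 2/(-9) = 2*(-⅑) = -2/9)
(67*U(10))*(-71) = (67*(-2/9))*(-71) = -134/9*(-71) = 9514/9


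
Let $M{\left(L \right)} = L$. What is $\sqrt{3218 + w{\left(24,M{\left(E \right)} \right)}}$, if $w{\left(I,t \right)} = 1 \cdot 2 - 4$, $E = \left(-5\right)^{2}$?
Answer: $4 \sqrt{201} \approx 56.71$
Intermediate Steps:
$E = 25$
$w{\left(I,t \right)} = -2$ ($w{\left(I,t \right)} = 2 - 4 = -2$)
$\sqrt{3218 + w{\left(24,M{\left(E \right)} \right)}} = \sqrt{3218 - 2} = \sqrt{3216} = 4 \sqrt{201}$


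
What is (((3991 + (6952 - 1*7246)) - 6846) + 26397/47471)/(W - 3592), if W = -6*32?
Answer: 74729891/89815132 ≈ 0.83204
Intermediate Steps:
W = -192
(((3991 + (6952 - 1*7246)) - 6846) + 26397/47471)/(W - 3592) = (((3991 + (6952 - 1*7246)) - 6846) + 26397/47471)/(-192 - 3592) = (((3991 + (6952 - 7246)) - 6846) + 26397*(1/47471))/(-3784) = (((3991 - 294) - 6846) + 26397/47471)*(-1/3784) = ((3697 - 6846) + 26397/47471)*(-1/3784) = (-3149 + 26397/47471)*(-1/3784) = -149459782/47471*(-1/3784) = 74729891/89815132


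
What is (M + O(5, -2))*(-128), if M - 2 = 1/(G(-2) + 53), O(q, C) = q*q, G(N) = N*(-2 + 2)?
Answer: -183296/53 ≈ -3458.4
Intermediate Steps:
G(N) = 0 (G(N) = N*0 = 0)
O(q, C) = q**2
M = 107/53 (M = 2 + 1/(0 + 53) = 2 + 1/53 = 107/53 ≈ 2.0189)
(M + O(5, -2))*(-128) = (107/53 + 5**2)*(-128) = (107/53 + 25)*(-128) = (1432/53)*(-128) = -183296/53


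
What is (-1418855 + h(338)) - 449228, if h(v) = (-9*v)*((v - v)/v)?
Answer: -1868083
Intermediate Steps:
h(v) = 0 (h(v) = (-9*v)*(0/v) = -9*v*0 = 0)
(-1418855 + h(338)) - 449228 = (-1418855 + 0) - 449228 = -1418855 - 449228 = -1868083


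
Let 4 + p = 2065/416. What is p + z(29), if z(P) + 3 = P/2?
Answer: 5185/416 ≈ 12.464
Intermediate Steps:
z(P) = -3 + P/2
p = 401/416 (p = -4 + 2065/416 = 401/416 ≈ 0.96394)
p + z(29) = 401/416 + (-3 + (½)*29) = 401/416 + (-3 + 29/2) = 401/416 + 23/2 = 5185/416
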